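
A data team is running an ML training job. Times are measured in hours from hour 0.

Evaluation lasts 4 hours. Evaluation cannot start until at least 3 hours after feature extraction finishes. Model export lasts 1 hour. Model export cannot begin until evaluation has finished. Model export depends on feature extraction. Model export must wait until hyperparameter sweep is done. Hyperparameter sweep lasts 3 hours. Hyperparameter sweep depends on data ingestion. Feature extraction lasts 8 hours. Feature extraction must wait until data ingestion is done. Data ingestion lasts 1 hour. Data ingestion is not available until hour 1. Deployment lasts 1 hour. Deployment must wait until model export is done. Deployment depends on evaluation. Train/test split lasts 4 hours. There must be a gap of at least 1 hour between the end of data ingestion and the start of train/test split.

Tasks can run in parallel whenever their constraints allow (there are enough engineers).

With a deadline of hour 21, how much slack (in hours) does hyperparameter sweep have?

After its own release at hour 1, data ingestion can start at hour 1 and finishes at hour 2.
After data ingestion (finishes hour 2), hyperparameter sweep can start at hour 2 and finishes at hour 5.

Working backward from the deadline:
Deployment must finish by hour 21; it takes 1 hour, so it must start by 21 − 1 = hour 20.
Model export must finish before deployment (must start by hour 20). With a 1-hour duration, model export must start by 20 − 1 = hour 19.
Hyperparameter sweep must finish before model export (must start by hour 19). With a 3-hour duration, hyperparameter sweep must start by 19 − 3 = hour 16.
So hyperparameter sweep can start as early as hour 2 and as late as hour 16, giving 16 − 2 = 14 hours of slack.

14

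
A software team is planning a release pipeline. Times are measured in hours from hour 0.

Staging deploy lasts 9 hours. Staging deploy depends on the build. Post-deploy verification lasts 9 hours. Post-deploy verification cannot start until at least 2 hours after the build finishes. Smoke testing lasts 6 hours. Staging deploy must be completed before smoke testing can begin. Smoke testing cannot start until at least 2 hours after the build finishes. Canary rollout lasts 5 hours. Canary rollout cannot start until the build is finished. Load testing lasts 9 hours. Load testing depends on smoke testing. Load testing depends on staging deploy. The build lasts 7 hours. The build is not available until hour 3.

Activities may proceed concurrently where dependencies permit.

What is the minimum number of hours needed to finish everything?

The build waits on its own release at hour 3, so it starts at hour 3 and finishes at 3 + 7 = hour 10.
After the build (finishes hour 10, plus 2-hour gap → hour 12), post-deploy verification can start at hour 12 and finishes at hour 21.
Canary rollout cannot begin until the build (finishes hour 10). It runs from hour 10 to 10 + 5 = hour 15.
After the build (finishes hour 10), staging deploy can start at hour 10 and finishes at hour 19.
Smoke testing cannot start until staging deploy (finishes hour 19); the build (finishes hour 10, plus 2-hour gap → hour 12). The controlling bound is hour 19, so smoke testing finishes at 19 + 6 = hour 25.
For load testing: smoke testing (finishes hour 25); staging deploy (finishes hour 19). Taking the maximum gives a start of hour 25, and it finishes at 25 + 9 = hour 34.
All tasks are finished once the last one completes. Finish times: The build at 10, Staging deploy at 19, Smoke testing at 25, Canary rollout at 15, Load testing at 34, Post-deploy verification at 21. The latest is hour 34.

34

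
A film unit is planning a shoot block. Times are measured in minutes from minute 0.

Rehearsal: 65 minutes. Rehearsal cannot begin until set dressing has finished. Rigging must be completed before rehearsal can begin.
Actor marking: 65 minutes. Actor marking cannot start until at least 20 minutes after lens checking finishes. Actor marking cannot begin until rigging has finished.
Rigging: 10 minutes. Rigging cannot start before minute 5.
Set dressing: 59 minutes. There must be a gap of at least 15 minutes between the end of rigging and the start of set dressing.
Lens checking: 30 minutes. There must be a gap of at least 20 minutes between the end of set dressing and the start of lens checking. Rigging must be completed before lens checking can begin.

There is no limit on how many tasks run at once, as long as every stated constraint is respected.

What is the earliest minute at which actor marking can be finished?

Rigging cannot begin until its own release at minute 5. It runs from minute 5 to 5 + 10 = minute 15.
Set dressing cannot begin until rigging (finishes minute 15, plus 15-minute gap → minute 30). It runs from minute 30 to 30 + 59 = minute 89.
Lens checking needs all of set dressing (finishes minute 89, plus 20-minute gap → minute 109); rigging (finishes minute 15). That puts its earliest start at minute 109; it finishes at 109 + 30 = minute 139.
For actor marking: lens checking (finishes minute 139, plus 20-minute gap → minute 159); rigging (finishes minute 15). Taking the maximum gives a start of minute 159, and it finishes at 159 + 65 = minute 224.

224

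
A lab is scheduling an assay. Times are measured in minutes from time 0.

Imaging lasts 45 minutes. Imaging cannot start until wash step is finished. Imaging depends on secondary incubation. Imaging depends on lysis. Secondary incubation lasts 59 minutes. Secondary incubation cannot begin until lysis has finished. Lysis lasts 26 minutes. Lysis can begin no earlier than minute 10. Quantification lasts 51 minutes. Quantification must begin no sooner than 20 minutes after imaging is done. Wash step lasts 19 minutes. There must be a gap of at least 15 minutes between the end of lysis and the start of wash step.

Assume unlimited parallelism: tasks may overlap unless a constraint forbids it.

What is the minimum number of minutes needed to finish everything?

211

Lysis cannot begin until its own release at minute 10. It runs from minute 10 to 10 + 26 = minute 36.
Secondary incubation cannot begin until lysis (finishes minute 36). It runs from minute 36 to 36 + 59 = minute 95.
Wash step waits on lysis (finishes minute 36, plus 15-minute gap → minute 51), so it starts at minute 51 and finishes at 51 + 19 = minute 70.
Imaging has to wait for wash step (finishes minute 70); secondary incubation (finishes minute 95); lysis (finishes minute 36). The latest of these is minute 95, so imaging runs minute 95 to 95 + 45 = minute 140.
Quantification cannot begin until imaging (finishes minute 140, plus 20-minute gap → minute 160). It runs from minute 160 to 160 + 51 = minute 211.
All tasks are finished once the last one completes. Finish times: Lysis at 36, Wash step at 70, Secondary incubation at 95, Imaging at 140, Quantification at 211. The latest is minute 211.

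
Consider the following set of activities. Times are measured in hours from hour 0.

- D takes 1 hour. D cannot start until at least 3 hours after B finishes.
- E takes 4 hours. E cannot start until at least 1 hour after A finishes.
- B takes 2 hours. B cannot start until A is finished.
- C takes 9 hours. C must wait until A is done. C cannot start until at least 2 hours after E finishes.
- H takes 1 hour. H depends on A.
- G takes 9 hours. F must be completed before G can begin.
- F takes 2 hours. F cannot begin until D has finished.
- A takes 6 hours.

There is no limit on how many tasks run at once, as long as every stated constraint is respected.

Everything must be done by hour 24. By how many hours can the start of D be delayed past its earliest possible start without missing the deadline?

1

Nothing blocks A, so it runs from hour 0 to hour 6.
B waits on A (finishes hour 6), so it starts at hour 6 and finishes at 6 + 2 = hour 8.
D waits on B (finishes hour 8, plus 3-hour gap → hour 11), so it starts at hour 11 and finishes at 11 + 1 = hour 12.

Working backward from the deadline:
G must finish by hour 24; it takes 9 hours, so it must start by 24 − 9 = hour 15.
F feeds into G (must start by hour 15); so F must finish by hour 15 and therefore start by hour 13.
D feeds into F (must start by hour 13); so D must finish by hour 13 and therefore start by hour 12.
So D can start as early as hour 11 and as late as hour 12, giving 12 − 11 = 1 hour of slack.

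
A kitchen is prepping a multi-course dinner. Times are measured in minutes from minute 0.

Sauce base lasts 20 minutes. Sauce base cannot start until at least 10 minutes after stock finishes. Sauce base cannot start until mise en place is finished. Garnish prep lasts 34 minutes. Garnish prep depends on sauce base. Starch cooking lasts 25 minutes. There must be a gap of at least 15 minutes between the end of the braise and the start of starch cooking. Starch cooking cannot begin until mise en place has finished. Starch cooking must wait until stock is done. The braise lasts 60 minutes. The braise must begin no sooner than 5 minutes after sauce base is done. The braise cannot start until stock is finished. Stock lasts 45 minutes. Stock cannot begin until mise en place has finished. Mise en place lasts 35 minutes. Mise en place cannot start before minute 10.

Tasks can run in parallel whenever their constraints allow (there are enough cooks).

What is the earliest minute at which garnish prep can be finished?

154

Mise en place cannot begin until its own release at minute 10. It runs from minute 10 to 10 + 35 = minute 45.
Stock waits on mise en place (finishes minute 45), so it starts at minute 45 and finishes at 45 + 45 = minute 90.
Sauce base needs all of stock (finishes minute 90, plus 10-minute gap → minute 100); mise en place (finishes minute 45). That puts its earliest start at minute 100; it finishes at 100 + 20 = minute 120.
Garnish prep cannot begin until sauce base (finishes minute 120). It runs from minute 120 to 120 + 34 = minute 154.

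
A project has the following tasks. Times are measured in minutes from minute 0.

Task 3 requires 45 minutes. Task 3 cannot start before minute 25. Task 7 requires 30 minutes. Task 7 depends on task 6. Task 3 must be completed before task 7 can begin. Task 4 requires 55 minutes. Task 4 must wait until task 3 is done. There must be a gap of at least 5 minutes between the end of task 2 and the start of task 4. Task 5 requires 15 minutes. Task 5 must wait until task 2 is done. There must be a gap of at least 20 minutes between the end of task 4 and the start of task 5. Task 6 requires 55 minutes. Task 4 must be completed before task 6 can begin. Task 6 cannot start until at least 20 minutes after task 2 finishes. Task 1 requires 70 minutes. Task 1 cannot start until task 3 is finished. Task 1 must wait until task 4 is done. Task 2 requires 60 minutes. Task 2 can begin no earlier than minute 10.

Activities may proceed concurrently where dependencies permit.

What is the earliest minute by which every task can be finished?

Task 3 waits on its own release at minute 25, so it starts at minute 25 and finishes at 25 + 45 = minute 70.
Task 2 waits on its own release at minute 10, so it starts at minute 10 and finishes at 10 + 60 = minute 70.
For task 4: task 3 (finishes minute 70); task 2 (finishes minute 70, plus 5-minute gap → minute 75). Taking the maximum gives a start of minute 75, and it finishes at 75 + 55 = minute 130.
Task 6 has to wait for task 4 (finishes minute 130); task 2 (finishes minute 70, plus 20-minute gap → minute 90). The latest of these is minute 130, so task 6 runs minute 130 to 130 + 55 = minute 185.
Task 7 has to wait for task 6 (finishes minute 185); task 3 (finishes minute 70). The latest of these is minute 185, so task 7 runs minute 185 to 185 + 30 = minute 215.
For task 5: task 2 (finishes minute 70); task 4 (finishes minute 130, plus 20-minute gap → minute 150). Taking the maximum gives a start of minute 150, and it finishes at 150 + 15 = minute 165.
Task 1 has to wait for task 3 (finishes minute 70); task 4 (finishes minute 130). The latest of these is minute 130, so task 1 runs minute 130 to 130 + 70 = minute 200.
All tasks are finished once the last one completes. Finish times: Task 1 at 200, Task 2 at 70, Task 3 at 70, Task 4 at 130, Task 5 at 165, Task 6 at 185, Task 7 at 215. The latest is minute 215.

215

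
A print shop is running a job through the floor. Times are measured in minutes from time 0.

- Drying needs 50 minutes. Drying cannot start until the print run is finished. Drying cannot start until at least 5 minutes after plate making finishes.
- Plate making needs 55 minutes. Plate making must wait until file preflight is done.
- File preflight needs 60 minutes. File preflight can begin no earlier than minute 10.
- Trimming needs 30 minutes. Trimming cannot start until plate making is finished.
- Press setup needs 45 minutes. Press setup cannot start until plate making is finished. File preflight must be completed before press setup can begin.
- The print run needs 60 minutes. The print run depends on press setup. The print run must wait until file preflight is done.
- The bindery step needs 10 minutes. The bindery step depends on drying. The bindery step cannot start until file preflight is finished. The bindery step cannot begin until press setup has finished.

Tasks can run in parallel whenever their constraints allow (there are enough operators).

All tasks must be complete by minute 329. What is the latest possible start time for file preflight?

The bindery step must finish by minute 329; it takes 10 minutes, so it must start by 329 − 10 = minute 319.
Drying must finish before the bindery step (must start by minute 319). With a 50-minute duration, drying must start by 319 − 50 = minute 269.
The print run feeds into drying (must start by minute 269); so the print run must finish by minute 269 and therefore start by minute 209.
Press setup feeds the print run (must start by minute 209); the bindery step (must start by minute 319). Taking the minimum, press setup must finish by minute 209 and start by 209 − 45 = minute 164.
Nothing follows trimming; the deadline of minute 329 is its only limit. It must start by 329 − 30 = minute 299.
Plate making has several dependents: press setup (must start by minute 164); drying (must start by minute 269, minus 5-minute gap → minute 264); trimming (must start by minute 299). The earliest of those limits is minute 164, so plate making must start by 164 − 55 = minute 109.
File preflight feeds plate making (must start by minute 109); press setup (must start by minute 164); the print run (must start by minute 209); the bindery step (must start by minute 319). Taking the minimum, file preflight must finish by minute 109 and start by 109 − 60 = minute 49.

49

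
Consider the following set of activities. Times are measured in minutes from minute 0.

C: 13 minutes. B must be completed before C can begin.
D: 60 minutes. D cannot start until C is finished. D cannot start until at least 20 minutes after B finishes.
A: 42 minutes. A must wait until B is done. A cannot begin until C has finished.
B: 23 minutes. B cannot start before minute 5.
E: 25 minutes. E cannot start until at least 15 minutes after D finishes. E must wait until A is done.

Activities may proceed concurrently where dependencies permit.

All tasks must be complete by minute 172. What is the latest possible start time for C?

Nothing follows E; the deadline of minute 172 is its only limit. It must start by 172 − 25 = minute 147.
A has to be done before E (must start by minute 147). That means finishing by minute 147, i.e. starting by 147 − 42 = minute 105.
D must finish before E (must start by minute 147, minus 15-minute gap → minute 132). With a 60-minute duration, D must start by 132 − 60 = minute 72.
For C: A (must start by minute 105); D (must start by minute 72). The most restrictive is minute 72; with a 13-minute duration, C must start by minute 59.

59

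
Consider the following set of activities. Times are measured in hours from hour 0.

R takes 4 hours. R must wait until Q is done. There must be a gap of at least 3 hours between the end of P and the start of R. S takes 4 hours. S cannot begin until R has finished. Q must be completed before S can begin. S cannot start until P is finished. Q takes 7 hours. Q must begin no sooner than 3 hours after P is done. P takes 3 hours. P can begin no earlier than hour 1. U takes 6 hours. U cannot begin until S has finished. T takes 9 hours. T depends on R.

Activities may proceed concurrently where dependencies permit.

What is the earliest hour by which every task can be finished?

After its own release at hour 1, P can start at hour 1 and finishes at hour 4.
Q cannot begin until P (finishes hour 4, plus 3-hour gap → hour 7). It runs from hour 7 to 7 + 7 = hour 14.
R needs all of Q (finishes hour 14); P (finishes hour 4, plus 3-hour gap → hour 7). That puts its earliest start at hour 14; it finishes at 14 + 4 = hour 18.
After R (finishes hour 18), T can start at hour 18 and finishes at hour 27.
S needs all of R (finishes hour 18); Q (finishes hour 14); P (finishes hour 4). That puts its earliest start at hour 18; it finishes at 18 + 4 = hour 22.
U cannot begin until S (finishes hour 22). It runs from hour 22 to 22 + 6 = hour 28.
All tasks are finished once the last one completes. Finish times: P at 4, Q at 14, R at 18, S at 22, T at 27, U at 28. The latest is hour 28.

28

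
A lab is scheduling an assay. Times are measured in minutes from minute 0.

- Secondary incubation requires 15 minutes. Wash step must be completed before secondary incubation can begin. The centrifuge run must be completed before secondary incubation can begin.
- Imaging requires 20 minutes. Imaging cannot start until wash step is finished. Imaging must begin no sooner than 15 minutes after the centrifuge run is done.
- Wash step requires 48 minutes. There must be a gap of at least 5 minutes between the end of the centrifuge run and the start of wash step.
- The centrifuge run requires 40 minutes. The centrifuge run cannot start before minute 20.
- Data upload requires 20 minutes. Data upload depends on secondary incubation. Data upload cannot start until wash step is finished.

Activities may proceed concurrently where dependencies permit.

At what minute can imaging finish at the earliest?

133

After its own release at minute 20, the centrifuge run can start at minute 20 and finishes at minute 60.
After the centrifuge run (finishes minute 60, plus 5-minute gap → minute 65), wash step can start at minute 65 and finishes at minute 113.
Imaging has to wait for wash step (finishes minute 113); the centrifuge run (finishes minute 60, plus 15-minute gap → minute 75). The latest of these is minute 113, so imaging runs minute 113 to 113 + 20 = minute 133.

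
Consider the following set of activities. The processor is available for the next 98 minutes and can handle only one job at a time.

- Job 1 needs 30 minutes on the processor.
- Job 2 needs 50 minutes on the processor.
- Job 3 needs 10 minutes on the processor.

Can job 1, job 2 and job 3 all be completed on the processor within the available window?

Running back to back, the jobs need 30 + 50 + 10 = 90 minutes on the processor.
Since 90 ≤ 98, they fit within the window.

Yes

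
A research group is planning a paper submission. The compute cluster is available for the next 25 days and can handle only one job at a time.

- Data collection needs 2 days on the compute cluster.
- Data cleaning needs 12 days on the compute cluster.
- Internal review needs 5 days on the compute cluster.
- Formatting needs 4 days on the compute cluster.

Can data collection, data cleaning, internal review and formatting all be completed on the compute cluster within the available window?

Running back to back, the jobs need 2 + 12 + 5 + 4 = 23 days on the compute cluster.
Since 23 ≤ 25, they fit within the window.

Yes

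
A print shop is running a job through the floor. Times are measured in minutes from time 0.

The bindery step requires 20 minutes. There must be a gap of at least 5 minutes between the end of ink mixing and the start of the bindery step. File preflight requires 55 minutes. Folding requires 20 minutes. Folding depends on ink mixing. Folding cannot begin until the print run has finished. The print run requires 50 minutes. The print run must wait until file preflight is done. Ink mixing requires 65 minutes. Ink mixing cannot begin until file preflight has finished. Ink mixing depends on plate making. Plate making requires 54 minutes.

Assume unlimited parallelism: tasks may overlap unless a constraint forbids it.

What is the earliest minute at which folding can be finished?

Plate making has no prerequisites, so it starts at minute 0 and finishes at minute 54.
File preflight can start immediately at minute 0; it finishes at minute 55.
The print run waits on file preflight (finishes minute 55), so it starts at minute 55 and finishes at 55 + 50 = minute 105.
Ink mixing cannot start until file preflight (finishes minute 55); plate making (finishes minute 54). The controlling bound is minute 55, so ink mixing finishes at 55 + 65 = minute 120.
Folding cannot start until ink mixing (finishes minute 120); the print run (finishes minute 105). The controlling bound is minute 120, so folding finishes at 120 + 20 = minute 140.

140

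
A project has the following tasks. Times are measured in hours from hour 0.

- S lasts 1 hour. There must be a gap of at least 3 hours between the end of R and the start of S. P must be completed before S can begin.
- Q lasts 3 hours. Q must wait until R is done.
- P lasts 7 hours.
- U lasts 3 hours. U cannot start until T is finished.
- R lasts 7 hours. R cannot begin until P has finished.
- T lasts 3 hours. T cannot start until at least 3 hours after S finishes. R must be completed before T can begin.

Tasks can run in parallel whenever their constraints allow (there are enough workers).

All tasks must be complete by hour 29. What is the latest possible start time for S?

U must finish by hour 29; it takes 3 hours, so it must start by 29 − 3 = hour 26.
T feeds into U (must start by hour 26); so T must finish by hour 26 and therefore start by hour 23.
S has to be done before T (must start by hour 23, minus 3-hour gap → hour 20). That means finishing by hour 20, i.e. starting by 20 − 1 = hour 19.

19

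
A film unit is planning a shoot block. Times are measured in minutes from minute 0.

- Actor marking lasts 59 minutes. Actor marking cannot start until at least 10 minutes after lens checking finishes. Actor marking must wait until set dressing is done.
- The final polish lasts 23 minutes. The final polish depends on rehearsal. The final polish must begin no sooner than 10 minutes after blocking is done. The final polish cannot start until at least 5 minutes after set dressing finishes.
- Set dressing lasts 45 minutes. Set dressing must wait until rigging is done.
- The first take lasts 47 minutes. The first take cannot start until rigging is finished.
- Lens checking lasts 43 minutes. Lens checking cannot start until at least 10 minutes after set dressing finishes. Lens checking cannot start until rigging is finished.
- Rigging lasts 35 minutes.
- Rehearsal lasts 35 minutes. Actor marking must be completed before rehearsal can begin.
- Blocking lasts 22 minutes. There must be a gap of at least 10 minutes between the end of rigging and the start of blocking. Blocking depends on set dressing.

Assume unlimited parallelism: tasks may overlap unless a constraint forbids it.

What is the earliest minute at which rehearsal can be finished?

Rigging can start immediately at minute 0; it finishes at minute 35.
Set dressing cannot begin until rigging (finishes minute 35). It runs from minute 35 to 35 + 45 = minute 80.
Lens checking needs all of set dressing (finishes minute 80, plus 10-minute gap → minute 90); rigging (finishes minute 35). That puts its earliest start at minute 90; it finishes at 90 + 43 = minute 133.
Actor marking needs all of lens checking (finishes minute 133, plus 10-minute gap → minute 143); set dressing (finishes minute 80). That puts its earliest start at minute 143; it finishes at 143 + 59 = minute 202.
After actor marking (finishes minute 202), rehearsal can start at minute 202 and finishes at minute 237.

237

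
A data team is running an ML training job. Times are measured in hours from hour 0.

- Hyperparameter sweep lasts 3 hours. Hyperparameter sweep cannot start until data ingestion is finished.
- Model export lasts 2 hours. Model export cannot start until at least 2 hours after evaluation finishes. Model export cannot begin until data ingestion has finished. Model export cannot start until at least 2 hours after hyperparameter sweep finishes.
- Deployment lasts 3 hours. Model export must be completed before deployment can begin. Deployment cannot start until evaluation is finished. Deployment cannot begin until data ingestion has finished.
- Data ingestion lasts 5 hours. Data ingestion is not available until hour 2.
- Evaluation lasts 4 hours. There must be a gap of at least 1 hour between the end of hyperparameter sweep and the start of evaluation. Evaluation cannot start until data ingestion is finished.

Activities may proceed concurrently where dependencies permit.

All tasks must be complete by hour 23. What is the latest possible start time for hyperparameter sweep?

Nothing follows deployment; the deadline of hour 23 is its only limit. It must start by 23 − 3 = hour 20.
Model export must finish before deployment (must start by hour 20). With a 2-hour duration, model export must start by 20 − 2 = hour 18.
Evaluation feeds model export (must start by hour 18, minus 2-hour gap → hour 16); deployment (must start by hour 20). Taking the minimum, evaluation must finish by hour 16 and start by 16 − 4 = hour 12.
Hyperparameter sweep must finish in time for evaluation (must start by hour 12, minus 1-hour gap → hour 11); model export (must start by hour 18, minus 2-hour gap → hour 16). The tightest is hour 11, so hyperparameter sweep must start by 11 − 3 = hour 8.

8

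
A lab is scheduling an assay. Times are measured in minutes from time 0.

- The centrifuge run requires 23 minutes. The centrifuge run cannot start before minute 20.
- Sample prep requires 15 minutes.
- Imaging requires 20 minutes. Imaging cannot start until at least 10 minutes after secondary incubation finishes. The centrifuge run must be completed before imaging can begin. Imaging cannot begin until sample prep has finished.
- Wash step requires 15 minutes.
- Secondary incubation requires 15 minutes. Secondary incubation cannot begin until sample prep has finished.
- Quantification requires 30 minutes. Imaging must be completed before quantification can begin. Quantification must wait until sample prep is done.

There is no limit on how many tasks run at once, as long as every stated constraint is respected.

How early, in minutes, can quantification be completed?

93

After its own release at minute 20, the centrifuge run can start at minute 20 and finishes at minute 43.
Sample prep has no prerequisites, so it starts at minute 0 and finishes at minute 15.
After sample prep (finishes minute 15), secondary incubation can start at minute 15 and finishes at minute 30.
Imaging cannot start until secondary incubation (finishes minute 30, plus 10-minute gap → minute 40); the centrifuge run (finishes minute 43); sample prep (finishes minute 15). The controlling bound is minute 43, so imaging finishes at 43 + 20 = minute 63.
Quantification has to wait for imaging (finishes minute 63); sample prep (finishes minute 15). The latest of these is minute 63, so quantification runs minute 63 to 63 + 30 = minute 93.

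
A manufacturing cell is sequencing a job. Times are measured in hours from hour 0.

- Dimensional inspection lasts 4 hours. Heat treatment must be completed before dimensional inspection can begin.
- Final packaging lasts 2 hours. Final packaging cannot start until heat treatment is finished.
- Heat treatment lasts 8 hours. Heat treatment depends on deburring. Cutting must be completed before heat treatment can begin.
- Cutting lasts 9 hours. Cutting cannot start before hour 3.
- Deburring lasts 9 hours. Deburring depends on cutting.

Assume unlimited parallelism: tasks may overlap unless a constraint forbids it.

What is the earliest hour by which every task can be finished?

Cutting cannot begin until its own release at hour 3. It runs from hour 3 to 3 + 9 = hour 12.
After cutting (finishes hour 12), deburring can start at hour 12 and finishes at hour 21.
Heat treatment needs all of deburring (finishes hour 21); cutting (finishes hour 12). That puts its earliest start at hour 21; it finishes at 21 + 8 = hour 29.
Final packaging cannot begin until heat treatment (finishes hour 29). It runs from hour 29 to 29 + 2 = hour 31.
Dimensional inspection waits on heat treatment (finishes hour 29), so it starts at hour 29 and finishes at 29 + 4 = hour 33.
All tasks are finished once the last one completes. Finish times: Cutting at 12, Deburring at 21, Heat treatment at 29, Dimensional inspection at 33, Final packaging at 31. The latest is hour 33.

33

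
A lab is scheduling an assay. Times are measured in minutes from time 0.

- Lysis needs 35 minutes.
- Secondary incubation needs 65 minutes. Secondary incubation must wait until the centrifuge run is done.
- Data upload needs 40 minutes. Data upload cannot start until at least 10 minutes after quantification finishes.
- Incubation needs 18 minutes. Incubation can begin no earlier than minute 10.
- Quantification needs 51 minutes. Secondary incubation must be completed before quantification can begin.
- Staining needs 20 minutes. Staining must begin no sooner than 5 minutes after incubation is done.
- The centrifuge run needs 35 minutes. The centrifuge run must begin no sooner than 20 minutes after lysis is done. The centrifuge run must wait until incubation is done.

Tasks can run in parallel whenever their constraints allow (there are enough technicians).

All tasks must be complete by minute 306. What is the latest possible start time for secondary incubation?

Data upload must finish by minute 306; it takes 40 minutes, so it must start by 306 − 40 = minute 266.
Since data upload (must start by minute 266, minus 10-minute gap → minute 256) depends on it, quantification must finish by minute 256. Backing off its 51-minute duration gives a latest start of minute 205.
Since quantification (must start by minute 205) depends on it, secondary incubation must finish by minute 205. Backing off its 65-minute duration gives a latest start of minute 140.

140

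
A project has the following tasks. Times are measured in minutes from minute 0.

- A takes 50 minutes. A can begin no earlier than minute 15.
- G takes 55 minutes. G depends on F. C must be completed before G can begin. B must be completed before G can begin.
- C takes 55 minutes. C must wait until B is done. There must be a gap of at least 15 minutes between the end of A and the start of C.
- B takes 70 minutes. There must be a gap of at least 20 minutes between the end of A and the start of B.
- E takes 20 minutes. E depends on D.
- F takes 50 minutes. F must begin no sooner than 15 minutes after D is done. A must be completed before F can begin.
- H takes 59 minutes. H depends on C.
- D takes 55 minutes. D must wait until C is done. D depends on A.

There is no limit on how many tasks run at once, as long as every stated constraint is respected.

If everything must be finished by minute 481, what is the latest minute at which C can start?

E has no dependents, so it just needs to finish by minute 481. Starting by 481 − 20 = minute 461 achieves that.
Nothing follows G; the deadline of minute 481 is its only limit. It must start by 481 − 55 = minute 426.
F feeds into G (must start by minute 426); so F must finish by minute 426 and therefore start by minute 376.
D has several dependents: E (must start by minute 461); F (must start by minute 376, minus 15-minute gap → minute 361). The earliest of those limits is minute 361, so D must start by 361 − 55 = minute 306.
Nothing follows H; the deadline of minute 481 is its only limit. It must start by 481 − 59 = minute 422.
C has several dependents: D (must start by minute 306); G (must start by minute 426); H (must start by minute 422). The earliest of those limits is minute 306, so C must start by 306 − 55 = minute 251.

251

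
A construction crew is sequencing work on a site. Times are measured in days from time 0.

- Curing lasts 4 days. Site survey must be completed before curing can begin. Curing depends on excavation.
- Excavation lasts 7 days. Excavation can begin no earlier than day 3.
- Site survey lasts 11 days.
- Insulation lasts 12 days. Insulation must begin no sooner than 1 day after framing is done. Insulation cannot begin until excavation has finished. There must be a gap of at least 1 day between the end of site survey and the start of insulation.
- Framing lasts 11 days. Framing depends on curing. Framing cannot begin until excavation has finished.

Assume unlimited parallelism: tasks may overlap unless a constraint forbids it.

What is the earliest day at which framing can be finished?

26

After its own release at day 3, excavation can start at day 3 and finishes at day 10.
Site survey has no prerequisites, so it starts at day 0 and finishes at day 11.
Curing needs all of site survey (finishes day 11); excavation (finishes day 10). That puts its earliest start at day 11; it finishes at 11 + 4 = day 15.
Framing has to wait for curing (finishes day 15); excavation (finishes day 10). The latest of these is day 15, so framing runs day 15 to 15 + 11 = day 26.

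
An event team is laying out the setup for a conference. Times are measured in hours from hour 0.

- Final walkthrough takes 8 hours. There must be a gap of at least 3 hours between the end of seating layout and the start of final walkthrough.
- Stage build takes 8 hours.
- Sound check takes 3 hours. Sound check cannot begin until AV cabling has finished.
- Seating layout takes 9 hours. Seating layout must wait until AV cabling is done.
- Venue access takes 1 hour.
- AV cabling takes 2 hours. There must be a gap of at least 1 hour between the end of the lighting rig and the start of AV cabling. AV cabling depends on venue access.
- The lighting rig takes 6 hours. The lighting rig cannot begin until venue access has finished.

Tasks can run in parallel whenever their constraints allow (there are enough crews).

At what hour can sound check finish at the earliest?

13

Nothing blocks venue access, so it runs from hour 0 to hour 1.
The lighting rig cannot begin until venue access (finishes hour 1). It runs from hour 1 to 1 + 6 = hour 7.
AV cabling cannot start until the lighting rig (finishes hour 7, plus 1-hour gap → hour 8); venue access (finishes hour 1). The controlling bound is hour 8, so AV cabling finishes at 8 + 2 = hour 10.
Sound check cannot begin until AV cabling (finishes hour 10). It runs from hour 10 to 10 + 3 = hour 13.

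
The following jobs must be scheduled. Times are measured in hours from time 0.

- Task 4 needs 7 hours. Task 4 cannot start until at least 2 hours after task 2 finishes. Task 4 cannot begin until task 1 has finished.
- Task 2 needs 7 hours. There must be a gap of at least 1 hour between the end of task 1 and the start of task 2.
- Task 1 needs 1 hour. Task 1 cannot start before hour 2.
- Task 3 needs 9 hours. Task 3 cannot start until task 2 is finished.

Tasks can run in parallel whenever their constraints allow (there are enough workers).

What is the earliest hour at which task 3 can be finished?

20

After its own release at hour 2, task 1 can start at hour 2 and finishes at hour 3.
Task 2 waits on task 1 (finishes hour 3, plus 1-hour gap → hour 4), so it starts at hour 4 and finishes at 4 + 7 = hour 11.
Task 3 waits on task 2 (finishes hour 11), so it starts at hour 11 and finishes at 11 + 9 = hour 20.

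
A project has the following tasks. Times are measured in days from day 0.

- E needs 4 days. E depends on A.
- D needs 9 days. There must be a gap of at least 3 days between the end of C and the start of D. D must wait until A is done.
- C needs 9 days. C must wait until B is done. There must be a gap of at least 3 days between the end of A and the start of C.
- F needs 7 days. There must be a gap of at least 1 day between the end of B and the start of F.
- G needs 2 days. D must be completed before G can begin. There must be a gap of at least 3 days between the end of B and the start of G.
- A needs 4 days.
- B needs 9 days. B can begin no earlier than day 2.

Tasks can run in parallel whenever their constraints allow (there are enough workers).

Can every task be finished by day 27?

B cannot begin until its own release at day 2. It runs from day 2 to 2 + 9 = day 11.
After B (finishes day 11, plus 1-day gap → day 12), F can start at day 12 and finishes at day 19.
A has no prerequisites, so it starts at day 0 and finishes at day 4.
After A (finishes day 4), E can start at day 4 and finishes at day 8.
C cannot start until B (finishes day 11); A (finishes day 4, plus 3-day gap → day 7). The controlling bound is day 11, so C finishes at 11 + 9 = day 20.
D has to wait for C (finishes day 20, plus 3-day gap → day 23); A (finishes day 4). The latest of these is day 23, so D runs day 23 to 23 + 9 = day 32.
G needs all of D (finishes day 32); B (finishes day 11, plus 3-day gap → day 14). That puts its earliest start at day 32; it finishes at 32 + 2 = day 34.
The earliest everything can be done is day 34, which is after the deadline of 27, so it is not possible.

No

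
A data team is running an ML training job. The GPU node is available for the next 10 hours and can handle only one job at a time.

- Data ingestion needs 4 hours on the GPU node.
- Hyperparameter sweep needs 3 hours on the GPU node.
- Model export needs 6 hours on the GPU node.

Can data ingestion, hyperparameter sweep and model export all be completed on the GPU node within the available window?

No

Running back to back, the jobs need 4 + 3 + 6 = 13 hours on the GPU node.
Since 13 > 10, they cannot all fit.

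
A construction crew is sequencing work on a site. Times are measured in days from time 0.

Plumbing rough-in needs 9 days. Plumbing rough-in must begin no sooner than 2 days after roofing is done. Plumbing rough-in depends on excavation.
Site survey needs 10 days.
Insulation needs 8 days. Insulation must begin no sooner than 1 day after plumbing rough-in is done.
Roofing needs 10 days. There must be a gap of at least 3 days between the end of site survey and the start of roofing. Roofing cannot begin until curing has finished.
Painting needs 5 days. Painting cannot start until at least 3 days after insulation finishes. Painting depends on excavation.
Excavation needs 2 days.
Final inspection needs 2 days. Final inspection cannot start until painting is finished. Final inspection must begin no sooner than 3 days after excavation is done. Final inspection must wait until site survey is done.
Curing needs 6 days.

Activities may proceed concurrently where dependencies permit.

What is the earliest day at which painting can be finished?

51

Nothing blocks curing, so it runs from day 0 to day 6.
Excavation can start immediately at day 0; it finishes at day 2.
Site survey can start immediately at day 0; it finishes at day 10.
Roofing cannot start until site survey (finishes day 10, plus 3-day gap → day 13); curing (finishes day 6). The controlling bound is day 13, so roofing finishes at 13 + 10 = day 23.
For plumbing rough-in: roofing (finishes day 23, plus 2-day gap → day 25); excavation (finishes day 2). Taking the maximum gives a start of day 25, and it finishes at 25 + 9 = day 34.
Insulation cannot begin until plumbing rough-in (finishes day 34, plus 1-day gap → day 35). It runs from day 35 to 35 + 8 = day 43.
For painting: insulation (finishes day 43, plus 3-day gap → day 46); excavation (finishes day 2). Taking the maximum gives a start of day 46, and it finishes at 46 + 5 = day 51.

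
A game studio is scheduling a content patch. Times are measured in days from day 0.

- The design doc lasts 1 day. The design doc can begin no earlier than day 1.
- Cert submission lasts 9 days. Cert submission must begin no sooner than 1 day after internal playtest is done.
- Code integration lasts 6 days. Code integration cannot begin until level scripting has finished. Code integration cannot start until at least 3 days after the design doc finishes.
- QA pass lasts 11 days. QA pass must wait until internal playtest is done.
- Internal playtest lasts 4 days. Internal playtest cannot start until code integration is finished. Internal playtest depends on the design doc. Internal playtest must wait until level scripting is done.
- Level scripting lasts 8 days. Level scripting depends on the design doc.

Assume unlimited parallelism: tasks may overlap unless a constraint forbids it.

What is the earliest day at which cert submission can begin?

The design doc cannot begin until its own release at day 1. It runs from day 1 to 1 + 1 = day 2.
Level scripting waits on the design doc (finishes day 2), so it starts at day 2 and finishes at 2 + 8 = day 10.
For code integration: level scripting (finishes day 10); the design doc (finishes day 2, plus 3-day gap → day 5). Taking the maximum gives a start of day 10, and it finishes at 10 + 6 = day 16.
Internal playtest cannot start until code integration (finishes day 16); the design doc (finishes day 2); level scripting (finishes day 10). The controlling bound is day 16, so internal playtest finishes at 16 + 4 = day 20.
Cert submission waits on internal playtest (finishes day 20, plus 1-day gap → day 21), so the earliest it can start is day 21.

21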